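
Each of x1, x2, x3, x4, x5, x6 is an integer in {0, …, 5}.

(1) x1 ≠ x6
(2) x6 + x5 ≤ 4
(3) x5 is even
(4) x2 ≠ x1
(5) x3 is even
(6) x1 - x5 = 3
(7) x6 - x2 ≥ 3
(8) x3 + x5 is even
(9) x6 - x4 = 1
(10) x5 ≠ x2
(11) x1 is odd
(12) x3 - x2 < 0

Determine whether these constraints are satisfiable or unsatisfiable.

Satisfiable

Try x1 = 3, x2 = 1, x3 = 0, x4 = 3, x5 = 0, x6 = 4.
Check constraint 2: x6 + x5 = 4; constraint 6: x1 - x5 = 3. The remaining constraints are straightforward to verify.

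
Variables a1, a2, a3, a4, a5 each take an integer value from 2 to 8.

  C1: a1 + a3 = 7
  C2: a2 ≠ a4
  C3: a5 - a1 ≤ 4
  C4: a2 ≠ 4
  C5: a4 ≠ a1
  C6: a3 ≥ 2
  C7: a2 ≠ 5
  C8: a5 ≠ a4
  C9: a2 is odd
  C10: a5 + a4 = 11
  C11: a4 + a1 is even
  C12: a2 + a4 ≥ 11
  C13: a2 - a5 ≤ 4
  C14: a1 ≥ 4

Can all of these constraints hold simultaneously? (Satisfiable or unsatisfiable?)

Satisfiable

Setting (a1, a2, a3, a4, a5) = (4, 7, 3, 6, 5) satisfies everything: constraint 1: a1 + a3 = 7; constraint 3: a5 - a1 = 1; constraint 10: a5 + a4 = 11, and the others follow.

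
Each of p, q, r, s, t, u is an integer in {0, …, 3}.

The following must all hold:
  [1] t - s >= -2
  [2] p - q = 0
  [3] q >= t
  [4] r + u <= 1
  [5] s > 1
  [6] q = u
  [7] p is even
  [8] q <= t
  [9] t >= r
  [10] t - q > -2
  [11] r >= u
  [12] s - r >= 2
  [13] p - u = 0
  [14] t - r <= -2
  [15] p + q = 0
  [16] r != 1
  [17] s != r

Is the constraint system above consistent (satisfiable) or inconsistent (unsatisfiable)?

Unsatisfiable

Constraints 1, 12, and 14 give r − t ≥ 2, t − s ≥ -2, s − r ≥ 2.
Adding all 3 inequalities: the left sides telescope to 0, and the right sides sum to 2 + (-2) + 2 = 2. So 0 ≥ 2, which is false.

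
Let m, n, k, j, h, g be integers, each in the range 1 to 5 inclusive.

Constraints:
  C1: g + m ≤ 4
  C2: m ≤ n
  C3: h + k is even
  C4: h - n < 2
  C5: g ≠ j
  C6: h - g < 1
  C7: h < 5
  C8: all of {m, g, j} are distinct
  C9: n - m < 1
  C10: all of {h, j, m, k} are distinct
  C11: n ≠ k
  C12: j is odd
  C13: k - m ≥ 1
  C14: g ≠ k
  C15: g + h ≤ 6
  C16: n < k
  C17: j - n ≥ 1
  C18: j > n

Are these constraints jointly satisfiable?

Satisfiable

The assignment m = 1, n = 1, k = 4, j = 5, h = 2, g = 2 works:
  constraint 1 holds since g + m = 3.
  constraint 4 holds since h - n = 1.
The rest check out directly.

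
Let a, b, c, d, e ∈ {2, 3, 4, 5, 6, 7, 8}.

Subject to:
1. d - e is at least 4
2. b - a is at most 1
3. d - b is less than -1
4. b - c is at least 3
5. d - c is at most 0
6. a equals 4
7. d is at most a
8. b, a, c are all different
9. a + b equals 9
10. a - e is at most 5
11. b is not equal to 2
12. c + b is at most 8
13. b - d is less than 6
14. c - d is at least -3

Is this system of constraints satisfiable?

Unsatisfiable

Constraints 1, 2, 4, 5, and 10 give c − d ≥ 0, d − e ≥ 4, e − a ≥ -5, a − b ≥ -1, b − c ≥ 3.
Adding all 5 inequalities: the left sides telescope to 0, and the right sides sum to 0 + 4 + (-5) + (-1) + 3 = 1. So 0 ≥ 1, which is false.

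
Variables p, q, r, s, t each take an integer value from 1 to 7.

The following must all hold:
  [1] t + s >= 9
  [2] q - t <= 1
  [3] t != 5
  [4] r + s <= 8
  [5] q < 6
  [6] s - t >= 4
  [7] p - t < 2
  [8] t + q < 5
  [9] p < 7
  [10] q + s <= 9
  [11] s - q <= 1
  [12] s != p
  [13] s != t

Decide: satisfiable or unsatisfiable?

Constraints 2, 6, and 11 give s − t ≥ 4, t − q ≥ -1, q − s ≥ -1.
Adding all 3 inequalities: the left sides telescope to 0, and the right sides sum to 4 + (-1) + (-1) = 2. So 0 ≥ 2, which is false.

Unsatisfiable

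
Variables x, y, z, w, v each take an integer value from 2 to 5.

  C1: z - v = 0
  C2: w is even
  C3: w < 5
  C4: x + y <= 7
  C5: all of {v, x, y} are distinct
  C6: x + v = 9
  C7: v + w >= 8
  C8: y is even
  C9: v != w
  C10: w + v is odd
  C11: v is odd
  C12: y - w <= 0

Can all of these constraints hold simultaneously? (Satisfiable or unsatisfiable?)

The assignment x = 4, y = 2, z = 5, w = 4, v = 5 works:
  constraint 1 holds since z - v = 0.
  constraint 4 holds since x + y = 6.
  constraint 6 holds since x + v = 9.
The rest check out directly.

Satisfiable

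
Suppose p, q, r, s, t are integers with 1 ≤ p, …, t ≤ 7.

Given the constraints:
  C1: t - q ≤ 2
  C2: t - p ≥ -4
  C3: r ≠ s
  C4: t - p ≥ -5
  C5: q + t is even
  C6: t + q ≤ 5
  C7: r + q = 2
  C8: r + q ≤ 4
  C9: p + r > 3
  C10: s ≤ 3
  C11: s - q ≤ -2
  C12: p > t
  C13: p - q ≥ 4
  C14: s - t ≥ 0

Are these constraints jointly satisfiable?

Constraints 2, 11, 13, and 14 give t − p ≥ -4, p − q ≥ 4, q − s ≥ 2, s − t ≥ 0.
Adding all 4 inequalities: the left sides telescope to 0, and the right sides sum to (-4) + 4 + 2 + 0 = 2. So 0 ≥ 2, which is false.

Unsatisfiable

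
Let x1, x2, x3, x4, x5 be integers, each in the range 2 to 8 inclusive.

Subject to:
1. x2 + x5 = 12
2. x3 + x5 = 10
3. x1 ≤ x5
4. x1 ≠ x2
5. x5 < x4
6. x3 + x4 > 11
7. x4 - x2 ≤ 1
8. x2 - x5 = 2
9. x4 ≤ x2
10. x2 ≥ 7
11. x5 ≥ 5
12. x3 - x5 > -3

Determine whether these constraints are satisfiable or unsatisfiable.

Satisfiable

One satisfying assignment is x1 = 4, x2 = 7, x3 = 5, x4 = 7, x5 = 5.
For the less obvious constraints — constraint 1: x2 + x5 = 12; constraint 2: x3 + x5 = 10 — and the others hold by inspection.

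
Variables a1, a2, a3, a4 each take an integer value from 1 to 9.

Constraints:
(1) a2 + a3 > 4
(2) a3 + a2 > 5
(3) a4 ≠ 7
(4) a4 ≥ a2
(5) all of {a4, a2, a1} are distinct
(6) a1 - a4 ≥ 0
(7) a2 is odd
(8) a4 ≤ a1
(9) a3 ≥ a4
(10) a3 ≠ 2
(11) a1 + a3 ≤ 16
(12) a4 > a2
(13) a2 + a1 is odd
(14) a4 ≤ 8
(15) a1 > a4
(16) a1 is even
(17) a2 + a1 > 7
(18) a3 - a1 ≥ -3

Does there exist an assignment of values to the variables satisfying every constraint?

Try a1 = 8, a2 = 1, a3 = 5, a4 = 5.
Check constraint 1: a2 + a3 = 6; constraint 2: a3 + a2 = 6; constraint 6: a1 - a4 = 3. The remaining constraints are straightforward to verify.

Satisfiable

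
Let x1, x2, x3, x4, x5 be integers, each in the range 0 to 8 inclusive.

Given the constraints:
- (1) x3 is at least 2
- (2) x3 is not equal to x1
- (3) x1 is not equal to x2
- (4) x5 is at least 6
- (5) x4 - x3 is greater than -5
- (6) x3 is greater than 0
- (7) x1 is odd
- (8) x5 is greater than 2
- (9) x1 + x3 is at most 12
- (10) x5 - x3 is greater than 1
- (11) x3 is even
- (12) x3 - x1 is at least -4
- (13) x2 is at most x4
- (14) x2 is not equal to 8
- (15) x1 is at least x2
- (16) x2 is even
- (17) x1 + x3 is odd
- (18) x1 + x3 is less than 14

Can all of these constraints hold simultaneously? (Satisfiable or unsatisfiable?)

Satisfiable

Try x1 = 7, x2 = 2, x3 = 4, x4 = 2, x5 = 7.
Check constraint 5: x4 - x3 = -2; constraint 9: x1 + x3 = 11; constraint 10: x5 - x3 = 3. The remaining constraints are straightforward to verify.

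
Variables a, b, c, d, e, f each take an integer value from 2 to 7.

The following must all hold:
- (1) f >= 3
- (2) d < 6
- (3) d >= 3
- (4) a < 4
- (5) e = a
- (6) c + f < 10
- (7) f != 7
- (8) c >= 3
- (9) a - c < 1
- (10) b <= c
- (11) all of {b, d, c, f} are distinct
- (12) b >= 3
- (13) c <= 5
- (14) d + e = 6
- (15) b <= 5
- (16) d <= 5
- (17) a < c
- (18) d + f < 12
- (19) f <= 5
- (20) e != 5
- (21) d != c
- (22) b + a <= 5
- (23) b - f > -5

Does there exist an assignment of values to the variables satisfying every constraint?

Unsatisfiable

Constraints 1, 3, 8, 12, 13, 15, 16, and 19 confine each of b, d, c, f to the 3 values {3, …, 5}.
Constraint 11 requires all 4 of them to be distinct, but only 3 values are available — impossible by the pigeonhole principle.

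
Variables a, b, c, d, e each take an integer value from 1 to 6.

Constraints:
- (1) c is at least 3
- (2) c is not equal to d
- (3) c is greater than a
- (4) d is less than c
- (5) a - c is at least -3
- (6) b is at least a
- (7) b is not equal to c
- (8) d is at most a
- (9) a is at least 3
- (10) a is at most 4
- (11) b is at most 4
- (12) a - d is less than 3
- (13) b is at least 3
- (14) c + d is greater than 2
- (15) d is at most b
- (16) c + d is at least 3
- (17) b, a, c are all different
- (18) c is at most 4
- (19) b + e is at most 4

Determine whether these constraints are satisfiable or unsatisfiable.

Constraints 1, 9, 10, 11, 13, and 18 confine each of b, a, c to the 2 values {3, 4}.
Constraint 17 requires all 3 of them to be distinct, but only 2 values are available — impossible by the pigeonhole principle.

Unsatisfiable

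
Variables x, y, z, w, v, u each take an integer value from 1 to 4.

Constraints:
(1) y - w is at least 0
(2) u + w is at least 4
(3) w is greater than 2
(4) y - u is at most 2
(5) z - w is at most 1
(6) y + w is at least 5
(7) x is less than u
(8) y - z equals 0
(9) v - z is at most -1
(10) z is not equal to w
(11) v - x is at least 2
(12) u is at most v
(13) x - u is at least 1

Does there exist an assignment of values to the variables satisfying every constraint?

Constraints 1, 4, 5, 9, 11, and 13 give v − x ≥ 2, x − u ≥ 1, u − y ≥ -2, y − w ≥ 0, w − z ≥ -1, z − v ≥ 1.
Adding all 6 inequalities: the left sides telescope to 0, and the right sides sum to 2 + 1 + (-2) + 0 + (-1) + 1 = 1. So 0 ≥ 1, which is false.

Unsatisfiable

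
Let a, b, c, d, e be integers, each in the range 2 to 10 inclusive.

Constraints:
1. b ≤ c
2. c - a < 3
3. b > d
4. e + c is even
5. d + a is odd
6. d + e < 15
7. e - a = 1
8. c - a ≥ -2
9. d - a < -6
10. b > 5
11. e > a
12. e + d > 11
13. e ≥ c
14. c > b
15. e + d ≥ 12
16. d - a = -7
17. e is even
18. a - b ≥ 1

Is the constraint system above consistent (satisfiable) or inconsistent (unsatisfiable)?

Satisfiable

One satisfying assignment is a = 9, b = 8, c = 10, d = 2, e = 10.
For the less obvious constraints — constraint 2: c - a = 1; constraint 6: d + e = 12 — and the others hold by inspection.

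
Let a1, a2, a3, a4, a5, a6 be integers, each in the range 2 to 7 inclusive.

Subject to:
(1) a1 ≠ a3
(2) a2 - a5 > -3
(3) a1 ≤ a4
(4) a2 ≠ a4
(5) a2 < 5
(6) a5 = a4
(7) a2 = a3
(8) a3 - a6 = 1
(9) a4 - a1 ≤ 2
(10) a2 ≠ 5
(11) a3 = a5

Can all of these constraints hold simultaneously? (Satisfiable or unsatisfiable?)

Unsatisfiable

From constraints 6, 7, and 11, a2 = a3 = a5 = a4, so a2 = a4. But constraint 4 says a2 ≠ a4. Contradiction.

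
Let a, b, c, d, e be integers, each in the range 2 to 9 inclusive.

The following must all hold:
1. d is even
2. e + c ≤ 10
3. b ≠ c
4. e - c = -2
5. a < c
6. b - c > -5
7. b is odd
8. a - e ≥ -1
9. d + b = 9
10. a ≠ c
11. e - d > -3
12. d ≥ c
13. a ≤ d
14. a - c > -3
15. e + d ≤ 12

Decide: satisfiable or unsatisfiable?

Satisfiable

Try a = 5, b = 3, c = 6, d = 6, e = 4.
Check constraint 2: e + c = 10; constraint 4: e - c = -2. The remaining constraints are straightforward to verify.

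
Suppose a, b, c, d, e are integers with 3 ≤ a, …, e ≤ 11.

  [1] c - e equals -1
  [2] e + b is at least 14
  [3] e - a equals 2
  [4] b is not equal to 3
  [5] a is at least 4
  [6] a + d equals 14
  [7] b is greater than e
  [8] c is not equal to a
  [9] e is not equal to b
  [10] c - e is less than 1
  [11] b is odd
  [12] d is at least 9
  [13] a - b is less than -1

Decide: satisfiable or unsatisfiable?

Satisfiable

Try a = 5, b = 9, c = 6, d = 9, e = 7.
Check constraint 1: c - e = -1; constraint 2: e + b = 16; constraint 3: e - a = 2. The remaining constraints are straightforward to verify.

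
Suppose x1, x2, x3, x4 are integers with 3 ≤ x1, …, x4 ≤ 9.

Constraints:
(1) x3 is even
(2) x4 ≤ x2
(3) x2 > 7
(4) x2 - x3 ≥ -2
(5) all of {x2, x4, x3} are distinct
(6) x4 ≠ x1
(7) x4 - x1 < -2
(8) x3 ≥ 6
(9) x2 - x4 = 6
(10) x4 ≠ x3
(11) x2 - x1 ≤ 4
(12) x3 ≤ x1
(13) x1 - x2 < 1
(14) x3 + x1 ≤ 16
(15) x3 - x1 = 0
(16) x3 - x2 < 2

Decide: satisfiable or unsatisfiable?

Setting (x1, x2, x3, x4) = (8, 9, 8, 3) satisfies everything: constraint 4: x2 - x3 = 1; constraint 7: x4 - x1 = -5; constraint 9: x2 - x4 = 6, and the others follow.

Satisfiable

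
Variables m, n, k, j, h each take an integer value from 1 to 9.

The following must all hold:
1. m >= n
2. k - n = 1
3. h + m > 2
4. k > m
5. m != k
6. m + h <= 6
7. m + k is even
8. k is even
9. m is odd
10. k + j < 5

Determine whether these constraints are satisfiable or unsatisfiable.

Constraint 9 makes m odd and constraint 8 makes k even, so m + k must be odd. Constraint 7 says m + k is even — contradiction.

Unsatisfiable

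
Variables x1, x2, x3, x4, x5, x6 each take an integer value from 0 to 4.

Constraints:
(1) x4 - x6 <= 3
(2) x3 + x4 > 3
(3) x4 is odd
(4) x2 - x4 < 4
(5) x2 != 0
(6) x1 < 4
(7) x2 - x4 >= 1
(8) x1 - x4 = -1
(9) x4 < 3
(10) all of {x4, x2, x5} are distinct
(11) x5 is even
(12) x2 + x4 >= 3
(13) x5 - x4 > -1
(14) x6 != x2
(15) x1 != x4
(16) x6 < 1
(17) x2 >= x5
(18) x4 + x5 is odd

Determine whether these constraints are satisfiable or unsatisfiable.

Setting (x1, x2, x3, x4, x5, x6) = (0, 4, 4, 1, 2, 0) satisfies everything: constraint 1: x4 - x6 = 1; constraint 2: x3 + x4 = 5; constraint 4: x2 - x4 = 3, and the others follow.

Satisfiable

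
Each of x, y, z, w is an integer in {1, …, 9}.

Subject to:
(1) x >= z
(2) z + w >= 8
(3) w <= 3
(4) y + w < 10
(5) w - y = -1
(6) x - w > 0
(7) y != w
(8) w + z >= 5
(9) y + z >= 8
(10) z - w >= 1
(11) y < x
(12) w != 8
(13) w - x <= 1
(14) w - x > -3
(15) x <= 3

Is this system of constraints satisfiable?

From constraints 1 and 15: z ≤ x ≤ 3. From constraint 3: w ≤ 3. Hence z + w ≤ 6. But constraint 2 requires z + w ≥ 8, and 8 > 6. Contradiction.

Unsatisfiable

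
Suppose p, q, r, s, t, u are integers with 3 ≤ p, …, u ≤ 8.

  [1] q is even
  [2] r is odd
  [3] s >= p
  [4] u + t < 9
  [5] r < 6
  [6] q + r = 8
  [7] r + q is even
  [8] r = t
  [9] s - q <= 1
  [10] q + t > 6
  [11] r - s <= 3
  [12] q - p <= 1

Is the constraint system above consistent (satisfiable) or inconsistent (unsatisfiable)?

Constraint 2 makes r odd and constraint 1 makes q even, so r + q must be odd. Constraint 7 says r + q is even — contradiction.

Unsatisfiable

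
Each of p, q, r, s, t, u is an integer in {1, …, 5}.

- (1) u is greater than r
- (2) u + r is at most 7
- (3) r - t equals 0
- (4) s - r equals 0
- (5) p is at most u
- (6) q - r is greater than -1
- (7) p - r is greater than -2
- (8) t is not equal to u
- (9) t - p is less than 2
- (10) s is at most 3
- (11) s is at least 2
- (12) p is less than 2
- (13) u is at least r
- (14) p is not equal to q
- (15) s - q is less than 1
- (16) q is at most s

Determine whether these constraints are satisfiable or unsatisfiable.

Satisfiable

Try p = 1, q = 2, r = 2, s = 2, t = 2, u = 3.
Check constraint 2: u + r = 5; constraint 3: r - t = 0; constraint 4: s - r = 0. The remaining constraints are straightforward to verify.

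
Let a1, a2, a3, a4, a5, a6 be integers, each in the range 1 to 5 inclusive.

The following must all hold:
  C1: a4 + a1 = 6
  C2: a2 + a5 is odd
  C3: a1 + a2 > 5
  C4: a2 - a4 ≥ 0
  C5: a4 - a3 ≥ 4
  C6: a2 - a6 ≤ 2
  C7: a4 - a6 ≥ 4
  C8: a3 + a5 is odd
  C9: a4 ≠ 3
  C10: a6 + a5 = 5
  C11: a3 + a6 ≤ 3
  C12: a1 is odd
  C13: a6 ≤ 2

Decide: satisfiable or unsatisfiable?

Unsatisfiable

Constraints 4, 6, and 7 give a6 − a2 ≥ -2, a2 − a4 ≥ 0, a4 − a6 ≥ 4.
Adding all 3 inequalities: the left sides telescope to 0, and the right sides sum to (-2) + 0 + 4 = 2. So 0 ≥ 2, which is false.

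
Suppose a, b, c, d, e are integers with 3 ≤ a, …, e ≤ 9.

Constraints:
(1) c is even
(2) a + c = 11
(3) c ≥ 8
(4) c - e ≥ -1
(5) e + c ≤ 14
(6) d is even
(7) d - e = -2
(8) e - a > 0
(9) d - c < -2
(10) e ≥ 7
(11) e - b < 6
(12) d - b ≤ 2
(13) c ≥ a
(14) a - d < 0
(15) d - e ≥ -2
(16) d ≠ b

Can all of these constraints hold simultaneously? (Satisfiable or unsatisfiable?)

Unsatisfiable

From constraint 10: e ≥ 7. From constraint 3: c ≥ 8. Hence e + c ≥ 15. But constraint 5 requires e + c ≤ 14, and 14 < 15. Contradiction.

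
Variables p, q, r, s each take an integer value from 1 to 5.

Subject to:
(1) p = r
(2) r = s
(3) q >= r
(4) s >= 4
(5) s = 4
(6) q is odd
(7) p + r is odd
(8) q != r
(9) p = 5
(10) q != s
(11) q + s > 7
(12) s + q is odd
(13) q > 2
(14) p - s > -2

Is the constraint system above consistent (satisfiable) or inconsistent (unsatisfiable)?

Unsatisfiable

Constraint 9 fixes p = 5 and constraint 5 fixes s = 4. Constraints 1 and 2 give p = r = s, so p = s. But 5 ≠ 4 — contradiction.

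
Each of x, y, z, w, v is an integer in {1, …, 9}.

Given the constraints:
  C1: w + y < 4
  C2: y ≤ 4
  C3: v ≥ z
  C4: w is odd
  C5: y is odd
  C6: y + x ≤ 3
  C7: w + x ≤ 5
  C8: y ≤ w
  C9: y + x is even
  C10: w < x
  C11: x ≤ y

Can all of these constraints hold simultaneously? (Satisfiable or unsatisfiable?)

Unsatisfiable

Constraints 8, 10, and 11 give x ≤ y, y ≤ w, w < x. Chaining: x ≤ y ≤ w < x, which forces x < x — impossible.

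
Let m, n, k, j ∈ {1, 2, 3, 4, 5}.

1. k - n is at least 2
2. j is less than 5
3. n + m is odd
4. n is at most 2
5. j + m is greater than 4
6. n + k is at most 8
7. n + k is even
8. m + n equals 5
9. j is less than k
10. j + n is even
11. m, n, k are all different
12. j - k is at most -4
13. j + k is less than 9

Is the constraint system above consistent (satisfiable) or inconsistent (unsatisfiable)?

Satisfiable

The assignment m = 4, n = 1, k = 5, j = 1 works:
  constraint 1 holds since k - n = 4.
  constraint 5 holds since j + m = 5.
The rest check out directly.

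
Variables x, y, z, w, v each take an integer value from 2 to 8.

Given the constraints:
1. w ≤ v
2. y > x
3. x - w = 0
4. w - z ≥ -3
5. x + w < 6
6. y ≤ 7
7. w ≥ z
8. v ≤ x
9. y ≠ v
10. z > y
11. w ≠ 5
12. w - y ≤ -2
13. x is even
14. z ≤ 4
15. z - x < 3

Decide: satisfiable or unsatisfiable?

Unsatisfiable

Constraints 1, 2, 7, 8, and 10 give y < z, z ≤ w, w ≤ v, v ≤ x, x < y. Chaining: y < z ≤ w ≤ v ≤ x < y, which forces y < y — impossible.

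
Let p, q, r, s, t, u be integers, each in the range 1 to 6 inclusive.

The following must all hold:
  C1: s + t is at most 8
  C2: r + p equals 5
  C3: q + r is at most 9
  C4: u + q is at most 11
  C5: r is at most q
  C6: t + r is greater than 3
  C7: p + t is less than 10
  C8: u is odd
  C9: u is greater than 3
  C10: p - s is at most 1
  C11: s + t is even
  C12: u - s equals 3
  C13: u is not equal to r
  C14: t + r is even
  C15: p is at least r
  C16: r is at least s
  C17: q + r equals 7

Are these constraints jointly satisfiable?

Satisfiable

Try p = 3, q = 5, r = 2, s = 2, t = 4, u = 5.
Check constraint 1: s + t = 6; constraint 2: r + p = 5; constraint 3: q + r = 7. The remaining constraints are straightforward to verify.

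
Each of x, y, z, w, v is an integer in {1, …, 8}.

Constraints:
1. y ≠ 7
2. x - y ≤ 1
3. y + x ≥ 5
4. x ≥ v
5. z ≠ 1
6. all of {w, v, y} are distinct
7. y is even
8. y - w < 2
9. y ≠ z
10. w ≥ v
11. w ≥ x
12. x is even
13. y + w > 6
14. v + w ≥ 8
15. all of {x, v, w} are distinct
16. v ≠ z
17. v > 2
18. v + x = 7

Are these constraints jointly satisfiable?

Satisfiable

The assignment x = 4, y = 4, z = 8, w = 5, v = 3 works:
  constraint 2 holds since x - y = 0.
  constraint 3 holds since y + x = 8.
  constraint 8 holds since y - w = -1.
The rest check out directly.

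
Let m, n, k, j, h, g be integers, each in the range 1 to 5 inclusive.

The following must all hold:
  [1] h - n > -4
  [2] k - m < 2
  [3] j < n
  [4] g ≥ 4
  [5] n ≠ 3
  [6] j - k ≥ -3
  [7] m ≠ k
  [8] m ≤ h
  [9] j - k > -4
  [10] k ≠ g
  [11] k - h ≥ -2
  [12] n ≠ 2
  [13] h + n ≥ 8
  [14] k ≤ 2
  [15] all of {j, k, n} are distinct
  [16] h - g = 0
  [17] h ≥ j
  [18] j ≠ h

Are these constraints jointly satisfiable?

Take m = 1, n = 5, k = 2, j = 1, h = 4, g = 4. Then constraint 1: h - n = -1; constraint 2: k - m = 1; constraint 6: j - k = -1, and every other listed constraint is also met.

Satisfiable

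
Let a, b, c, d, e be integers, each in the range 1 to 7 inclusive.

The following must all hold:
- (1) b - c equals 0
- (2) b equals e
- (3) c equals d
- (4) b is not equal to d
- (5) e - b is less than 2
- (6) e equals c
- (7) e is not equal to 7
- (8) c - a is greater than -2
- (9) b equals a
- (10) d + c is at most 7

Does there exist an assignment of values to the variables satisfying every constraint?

From constraints 2, 3, and 6, b = e = c = d, so b = d. But constraint 4 says b ≠ d. Contradiction.

Unsatisfiable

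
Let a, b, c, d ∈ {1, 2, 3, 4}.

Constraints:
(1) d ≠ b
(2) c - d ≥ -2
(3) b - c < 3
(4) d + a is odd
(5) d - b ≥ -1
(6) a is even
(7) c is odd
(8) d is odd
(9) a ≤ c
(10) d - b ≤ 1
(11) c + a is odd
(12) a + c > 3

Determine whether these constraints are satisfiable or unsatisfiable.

Take a = 2, b = 4, c = 3, d = 3. Then constraint 2: c - d = 0; constraint 3: b - c = 1; constraint 5: d - b = -1, and every other listed constraint is also met.

Satisfiable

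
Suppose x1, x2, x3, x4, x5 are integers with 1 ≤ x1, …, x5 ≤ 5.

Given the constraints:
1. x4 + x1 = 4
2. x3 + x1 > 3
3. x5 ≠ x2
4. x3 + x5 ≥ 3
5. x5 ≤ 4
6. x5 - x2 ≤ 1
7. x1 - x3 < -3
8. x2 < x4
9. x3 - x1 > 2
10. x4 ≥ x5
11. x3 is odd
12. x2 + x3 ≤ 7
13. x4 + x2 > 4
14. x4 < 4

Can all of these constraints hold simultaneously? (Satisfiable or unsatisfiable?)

Try x1 = 1, x2 = 2, x3 = 5, x4 = 3, x5 = 1.
Check constraint 1: x4 + x1 = 4; constraint 2: x3 + x1 = 6. The remaining constraints are straightforward to verify.

Satisfiable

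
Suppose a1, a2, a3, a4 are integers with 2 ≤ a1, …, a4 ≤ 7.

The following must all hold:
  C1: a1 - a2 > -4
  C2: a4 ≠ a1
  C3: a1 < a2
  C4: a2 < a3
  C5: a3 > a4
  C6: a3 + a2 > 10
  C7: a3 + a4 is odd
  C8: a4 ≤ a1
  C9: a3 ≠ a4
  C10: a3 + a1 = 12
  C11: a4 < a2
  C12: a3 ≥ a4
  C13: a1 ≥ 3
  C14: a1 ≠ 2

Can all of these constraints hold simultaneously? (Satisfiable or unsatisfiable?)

Try a1 = 5, a2 = 6, a3 = 7, a4 = 2.
Check constraint 1: a1 - a2 = -1; constraint 6: a3 + a2 = 13. The remaining constraints are straightforward to verify.

Satisfiable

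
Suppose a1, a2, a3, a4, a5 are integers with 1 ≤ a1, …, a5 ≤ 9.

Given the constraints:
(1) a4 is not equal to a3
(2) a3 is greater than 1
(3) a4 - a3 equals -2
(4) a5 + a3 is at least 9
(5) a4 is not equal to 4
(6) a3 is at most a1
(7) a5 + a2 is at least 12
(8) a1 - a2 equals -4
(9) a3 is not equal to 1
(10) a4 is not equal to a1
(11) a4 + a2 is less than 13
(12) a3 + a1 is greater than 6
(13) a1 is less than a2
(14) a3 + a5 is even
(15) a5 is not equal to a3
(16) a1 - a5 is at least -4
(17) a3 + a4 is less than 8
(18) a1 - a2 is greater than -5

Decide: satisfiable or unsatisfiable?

The assignment a1 = 5, a2 = 9, a3 = 4, a4 = 2, a5 = 6 works:
  constraint 3 holds since a4 - a3 = -2.
  constraint 4 holds since a5 + a3 = 10.
  constraint 7 holds since a5 + a2 = 15.
The rest check out directly.

Satisfiable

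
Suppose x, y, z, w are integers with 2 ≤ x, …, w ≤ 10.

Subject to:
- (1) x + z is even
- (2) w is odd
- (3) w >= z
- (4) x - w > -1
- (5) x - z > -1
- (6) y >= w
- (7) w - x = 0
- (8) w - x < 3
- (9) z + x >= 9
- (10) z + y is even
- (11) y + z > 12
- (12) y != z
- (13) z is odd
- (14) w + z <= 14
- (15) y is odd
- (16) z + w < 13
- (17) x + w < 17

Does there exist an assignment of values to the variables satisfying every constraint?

Satisfiable

The assignment x = 7, y = 9, z = 5, w = 7 works:
  constraint 4 holds since x - w = 0.
  constraint 5 holds since x - z = 2.
  constraint 7 holds since w - x = 0.
The rest check out directly.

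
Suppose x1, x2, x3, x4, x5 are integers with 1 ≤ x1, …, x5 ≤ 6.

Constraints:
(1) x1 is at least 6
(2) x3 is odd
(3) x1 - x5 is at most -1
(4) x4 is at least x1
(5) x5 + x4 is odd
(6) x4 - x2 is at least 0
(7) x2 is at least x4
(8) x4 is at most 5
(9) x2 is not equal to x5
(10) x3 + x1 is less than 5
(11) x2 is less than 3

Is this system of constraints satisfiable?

Unsatisfiable

From constraint 1: x1 ≥ 6. From constraints 4 and 8: x1 ≤ x4 and x4 ≤ 5, so x1 ≤ 5. But 5 < 6, so no value of x1 works.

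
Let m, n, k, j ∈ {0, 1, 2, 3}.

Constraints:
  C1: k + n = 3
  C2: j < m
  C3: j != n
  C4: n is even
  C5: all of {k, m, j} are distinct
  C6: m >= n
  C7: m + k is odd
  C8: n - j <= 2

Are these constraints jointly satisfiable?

Setting (m, n, k, j) = (2, 2, 1, 0) satisfies everything: constraint 1: k + n = 3; constraint 8: n - j = 2, and the others follow.

Satisfiable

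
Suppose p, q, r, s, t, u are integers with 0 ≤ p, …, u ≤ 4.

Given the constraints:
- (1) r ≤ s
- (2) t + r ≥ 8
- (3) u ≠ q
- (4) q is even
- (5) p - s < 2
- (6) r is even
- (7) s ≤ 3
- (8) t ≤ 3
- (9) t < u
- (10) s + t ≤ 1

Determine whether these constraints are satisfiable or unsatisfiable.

Unsatisfiable

From constraint 8: t ≤ 3. From constraints 1 and 7: r ≤ s ≤ 3. Hence t + r ≤ 6. But constraint 2 requires t + r ≥ 8, and 8 > 6. Contradiction.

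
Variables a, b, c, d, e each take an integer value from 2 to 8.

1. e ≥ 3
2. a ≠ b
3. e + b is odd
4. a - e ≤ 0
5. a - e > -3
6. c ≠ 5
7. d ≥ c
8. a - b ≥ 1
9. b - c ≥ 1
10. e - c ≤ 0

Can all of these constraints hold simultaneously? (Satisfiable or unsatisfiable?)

Constraints 4, 8, 9, and 10 give e − a ≥ 0, a − b ≥ 1, b − c ≥ 1, c − e ≥ 0.
Adding all 4 inequalities: the left sides telescope to 0, and the right sides sum to 0 + 1 + 1 + 0 = 2. So 0 ≥ 2, which is false.

Unsatisfiable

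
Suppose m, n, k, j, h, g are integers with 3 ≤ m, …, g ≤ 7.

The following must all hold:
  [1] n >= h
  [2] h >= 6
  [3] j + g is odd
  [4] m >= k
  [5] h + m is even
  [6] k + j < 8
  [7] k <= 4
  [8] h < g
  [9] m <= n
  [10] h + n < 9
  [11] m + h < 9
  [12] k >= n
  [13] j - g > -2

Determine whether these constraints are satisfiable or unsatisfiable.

Unsatisfiable

From constraints 1 and 2: n ≥ h and h ≥ 6, so n ≥ 6. From constraints 7 and 12: n ≤ k and k ≤ 4, so n ≤ 4. But 4 < 6, so no value of n works.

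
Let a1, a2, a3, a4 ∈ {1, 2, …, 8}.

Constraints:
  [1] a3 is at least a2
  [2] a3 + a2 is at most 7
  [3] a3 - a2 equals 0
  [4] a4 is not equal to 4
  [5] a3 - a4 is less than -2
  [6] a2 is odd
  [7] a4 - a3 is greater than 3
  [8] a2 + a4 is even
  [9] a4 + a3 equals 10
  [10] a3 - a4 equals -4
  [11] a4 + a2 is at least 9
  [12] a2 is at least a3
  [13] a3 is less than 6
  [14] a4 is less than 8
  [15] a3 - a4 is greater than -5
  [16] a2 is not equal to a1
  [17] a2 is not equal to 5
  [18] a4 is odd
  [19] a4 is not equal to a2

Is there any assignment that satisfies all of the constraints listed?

Satisfiable

Take a1 = 6, a2 = 3, a3 = 3, a4 = 7. Then constraint 2: a3 + a2 = 6; constraint 3: a3 - a2 = 0, and every other listed constraint is also met.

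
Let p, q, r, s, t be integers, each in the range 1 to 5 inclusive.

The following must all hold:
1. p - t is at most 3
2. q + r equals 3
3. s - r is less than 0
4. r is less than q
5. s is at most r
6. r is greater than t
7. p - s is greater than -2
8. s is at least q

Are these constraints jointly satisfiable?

Constraints 4, 5, and 8 give r < q, q ≤ s, s ≤ r. Chaining: r < q ≤ s ≤ r, which forces r < r — impossible.

Unsatisfiable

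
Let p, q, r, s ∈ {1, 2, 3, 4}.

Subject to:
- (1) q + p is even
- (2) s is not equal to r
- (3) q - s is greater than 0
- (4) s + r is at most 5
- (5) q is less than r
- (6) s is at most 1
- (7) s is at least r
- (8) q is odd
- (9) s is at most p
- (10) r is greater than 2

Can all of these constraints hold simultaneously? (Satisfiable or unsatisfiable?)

Unsatisfiable

From constraint 10: r ≥ 3. From constraints 6 and 7: r ≤ s and s ≤ 1, so r ≤ 1. But 1 < 3, so no value of r works.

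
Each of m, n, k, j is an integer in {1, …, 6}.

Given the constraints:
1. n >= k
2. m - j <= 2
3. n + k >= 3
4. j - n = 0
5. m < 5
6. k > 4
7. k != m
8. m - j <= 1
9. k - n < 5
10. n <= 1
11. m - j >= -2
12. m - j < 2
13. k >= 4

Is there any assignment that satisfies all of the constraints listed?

Unsatisfiable

From constraint 13: k ≥ 4. From constraints 1 and 10: k ≤ n and n ≤ 1, so k ≤ 1. But 1 < 4, so no value of k works.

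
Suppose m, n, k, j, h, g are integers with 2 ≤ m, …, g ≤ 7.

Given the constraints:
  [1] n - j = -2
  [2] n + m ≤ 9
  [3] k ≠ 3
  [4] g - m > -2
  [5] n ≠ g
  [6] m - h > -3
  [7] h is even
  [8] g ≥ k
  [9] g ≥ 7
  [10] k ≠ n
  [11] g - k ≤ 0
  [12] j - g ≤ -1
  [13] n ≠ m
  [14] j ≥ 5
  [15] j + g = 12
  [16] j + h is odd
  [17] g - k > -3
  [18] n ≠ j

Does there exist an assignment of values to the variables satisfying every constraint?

Satisfiable

The assignment m = 6, n = 3, k = 7, j = 5, h = 6, g = 7 works:
  constraint 1 holds since n - j = -2.
  constraint 2 holds since n + m = 9.
  constraint 4 holds since g - m = 1.
The rest check out directly.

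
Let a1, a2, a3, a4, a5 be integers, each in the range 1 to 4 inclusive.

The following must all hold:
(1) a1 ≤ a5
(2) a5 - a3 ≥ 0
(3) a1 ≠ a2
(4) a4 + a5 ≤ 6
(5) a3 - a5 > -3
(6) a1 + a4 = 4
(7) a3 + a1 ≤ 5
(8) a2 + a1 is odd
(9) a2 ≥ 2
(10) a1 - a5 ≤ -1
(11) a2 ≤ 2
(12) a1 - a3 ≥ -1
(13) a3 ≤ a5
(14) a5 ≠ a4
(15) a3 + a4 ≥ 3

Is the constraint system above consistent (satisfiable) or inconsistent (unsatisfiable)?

Satisfiable

Setting (a1, a2, a3, a4, a5) = (1, 2, 2, 3, 2) satisfies everything: constraint 2: a5 - a3 = 0; constraint 4: a4 + a5 = 5, and the others follow.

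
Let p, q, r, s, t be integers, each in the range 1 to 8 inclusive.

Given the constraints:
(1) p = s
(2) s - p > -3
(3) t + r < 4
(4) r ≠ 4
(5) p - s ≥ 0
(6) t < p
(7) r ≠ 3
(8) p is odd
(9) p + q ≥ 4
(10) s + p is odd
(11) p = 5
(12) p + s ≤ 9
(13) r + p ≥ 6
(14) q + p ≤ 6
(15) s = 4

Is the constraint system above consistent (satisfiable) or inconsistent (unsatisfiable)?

Unsatisfiable

Constraint 11 fixes p = 5 and constraint 15 fixes s = 4, but constraint 1 requires p = s. Since 5 ≠ 4, contradiction.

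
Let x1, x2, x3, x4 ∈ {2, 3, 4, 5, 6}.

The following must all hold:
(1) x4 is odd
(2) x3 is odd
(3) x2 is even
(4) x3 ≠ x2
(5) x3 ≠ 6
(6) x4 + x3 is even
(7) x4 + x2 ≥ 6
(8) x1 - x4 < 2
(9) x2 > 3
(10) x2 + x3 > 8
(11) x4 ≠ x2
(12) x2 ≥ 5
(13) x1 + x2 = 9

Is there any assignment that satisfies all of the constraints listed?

Satisfiable

One satisfying assignment is x1 = 3, x2 = 6, x3 = 3, x4 = 3.
For the less obvious constraints — constraint 7: x4 + x2 = 9; constraint 8: x1 - x4 = 0 — and the others hold by inspection.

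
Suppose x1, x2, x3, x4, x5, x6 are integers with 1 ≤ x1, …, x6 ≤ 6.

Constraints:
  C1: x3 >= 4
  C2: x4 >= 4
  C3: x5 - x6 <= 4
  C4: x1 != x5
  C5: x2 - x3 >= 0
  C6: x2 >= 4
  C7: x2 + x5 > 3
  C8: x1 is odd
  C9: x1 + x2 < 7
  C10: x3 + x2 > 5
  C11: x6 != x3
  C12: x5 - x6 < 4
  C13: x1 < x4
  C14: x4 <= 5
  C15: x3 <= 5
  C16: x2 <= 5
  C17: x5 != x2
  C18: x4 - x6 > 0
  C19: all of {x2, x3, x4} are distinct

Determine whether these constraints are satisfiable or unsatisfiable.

Unsatisfiable

Constraints 1, 2, 6, 14, 15, and 16 confine each of x2, x3, x4 to the 2 values {4, 5}.
Constraint 19 requires all 3 of them to be distinct, but only 2 values are available — impossible by the pigeonhole principle.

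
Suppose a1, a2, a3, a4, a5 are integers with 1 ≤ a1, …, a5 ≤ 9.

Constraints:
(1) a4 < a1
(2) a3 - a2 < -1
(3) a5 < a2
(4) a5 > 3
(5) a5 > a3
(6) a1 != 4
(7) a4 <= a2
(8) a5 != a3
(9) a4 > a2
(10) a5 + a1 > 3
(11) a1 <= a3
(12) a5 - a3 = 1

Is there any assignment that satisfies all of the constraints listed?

Constraints 1, 3, 5, 9, and 11 give a4 < a1, a1 ≤ a3, a3 < a5, a5 < a2, a2 < a4. Chaining: a4 < a1 ≤ a3 < a5 < a2 < a4, which forces a4 < a4 — impossible.

Unsatisfiable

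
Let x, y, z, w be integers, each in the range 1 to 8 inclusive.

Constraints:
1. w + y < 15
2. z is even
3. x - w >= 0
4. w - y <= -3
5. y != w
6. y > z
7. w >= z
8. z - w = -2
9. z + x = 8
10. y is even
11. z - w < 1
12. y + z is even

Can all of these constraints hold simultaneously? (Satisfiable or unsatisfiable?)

Satisfiable

Try x = 6, y = 8, z = 2, w = 4.
Check constraint 1: w + y = 12; constraint 3: x - w = 2. The remaining constraints are straightforward to verify.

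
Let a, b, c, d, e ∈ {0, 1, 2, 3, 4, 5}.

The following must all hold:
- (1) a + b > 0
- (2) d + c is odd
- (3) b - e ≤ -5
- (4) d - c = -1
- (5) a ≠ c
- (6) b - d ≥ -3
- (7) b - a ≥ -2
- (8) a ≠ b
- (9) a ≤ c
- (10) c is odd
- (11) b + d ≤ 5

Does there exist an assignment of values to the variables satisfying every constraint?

Satisfiable

Try a = 1, b = 0, c = 3, d = 2, e = 5.
Check constraint 1: a + b = 1; constraint 3: b - e = -5; constraint 4: d - c = -1. The remaining constraints are straightforward to verify.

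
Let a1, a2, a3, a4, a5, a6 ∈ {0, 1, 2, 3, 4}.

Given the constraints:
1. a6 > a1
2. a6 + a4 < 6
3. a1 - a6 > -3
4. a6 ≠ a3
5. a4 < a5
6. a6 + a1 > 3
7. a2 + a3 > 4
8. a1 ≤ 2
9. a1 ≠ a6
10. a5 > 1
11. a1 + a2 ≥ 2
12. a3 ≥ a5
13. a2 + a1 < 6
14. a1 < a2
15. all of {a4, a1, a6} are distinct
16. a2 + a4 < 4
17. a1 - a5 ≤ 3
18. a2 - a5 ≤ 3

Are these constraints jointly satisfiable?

The assignment a1 = 2, a2 = 3, a3 = 4, a4 = 0, a5 = 2, a6 = 3 works:
  constraint 2 holds since a6 + a4 = 3.
  constraint 3 holds since a1 - a6 = -1.
  constraint 6 holds since a6 + a1 = 5.
The rest check out directly.

Satisfiable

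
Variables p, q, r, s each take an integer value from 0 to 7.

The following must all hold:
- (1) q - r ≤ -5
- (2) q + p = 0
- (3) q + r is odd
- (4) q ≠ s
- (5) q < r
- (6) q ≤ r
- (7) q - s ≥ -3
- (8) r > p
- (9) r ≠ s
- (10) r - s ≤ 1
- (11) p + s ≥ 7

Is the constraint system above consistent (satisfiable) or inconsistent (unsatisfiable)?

Unsatisfiable

Constraints 1, 7, and 10 give r − q ≥ 5, q − s ≥ -3, s − r ≥ -1.
Adding all 3 inequalities: the left sides telescope to 0, and the right sides sum to 5 + (-3) + (-1) = 1. So 0 ≥ 1, which is false.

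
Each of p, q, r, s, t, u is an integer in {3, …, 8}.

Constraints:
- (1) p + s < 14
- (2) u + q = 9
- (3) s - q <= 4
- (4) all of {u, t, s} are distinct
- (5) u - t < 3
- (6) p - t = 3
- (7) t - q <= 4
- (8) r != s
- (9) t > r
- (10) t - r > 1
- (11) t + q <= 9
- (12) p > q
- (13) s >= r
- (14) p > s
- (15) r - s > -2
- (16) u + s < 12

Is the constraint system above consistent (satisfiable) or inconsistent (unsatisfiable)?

Satisfiable

Try p = 8, q = 3, r = 3, s = 4, t = 5, u = 6.
Check constraint 1: p + s = 12; constraint 2: u + q = 9; constraint 3: s - q = 1. The remaining constraints are straightforward to verify.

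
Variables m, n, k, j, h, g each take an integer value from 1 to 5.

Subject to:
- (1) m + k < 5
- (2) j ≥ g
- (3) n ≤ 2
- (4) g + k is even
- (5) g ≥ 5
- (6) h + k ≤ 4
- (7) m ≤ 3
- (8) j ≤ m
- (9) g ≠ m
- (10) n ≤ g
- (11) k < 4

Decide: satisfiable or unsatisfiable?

Unsatisfiable

From constraints 2 and 5: j ≥ g and g ≥ 5, so j ≥ 5. From constraints 7 and 8: j ≤ m and m ≤ 3, so j ≤ 3. But 3 < 5, so no value of j works.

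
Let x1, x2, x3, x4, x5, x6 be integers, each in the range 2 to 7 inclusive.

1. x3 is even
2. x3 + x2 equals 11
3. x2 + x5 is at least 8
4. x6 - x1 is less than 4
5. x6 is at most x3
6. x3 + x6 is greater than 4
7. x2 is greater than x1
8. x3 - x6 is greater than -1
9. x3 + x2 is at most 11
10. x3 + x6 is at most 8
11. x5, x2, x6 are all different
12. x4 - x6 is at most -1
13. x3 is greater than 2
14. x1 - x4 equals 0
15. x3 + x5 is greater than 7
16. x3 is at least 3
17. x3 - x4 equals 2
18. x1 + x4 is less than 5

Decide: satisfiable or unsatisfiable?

Take x1 = 2, x2 = 7, x3 = 4, x4 = 2, x5 = 4, x6 = 3. Then constraint 2: x3 + x2 = 11; constraint 3: x2 + x5 = 11; constraint 4: x6 - x1 = 1, and every other listed constraint is also met.

Satisfiable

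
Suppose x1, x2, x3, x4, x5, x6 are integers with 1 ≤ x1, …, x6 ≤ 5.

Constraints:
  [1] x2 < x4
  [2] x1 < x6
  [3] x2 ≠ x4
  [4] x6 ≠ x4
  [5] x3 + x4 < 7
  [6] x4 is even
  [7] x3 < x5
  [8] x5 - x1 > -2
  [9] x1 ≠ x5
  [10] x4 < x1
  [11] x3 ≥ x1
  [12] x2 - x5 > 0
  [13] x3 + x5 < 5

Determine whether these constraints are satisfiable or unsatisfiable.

Unsatisfiable

Constraints 1, 7, 10, 11, and 12 give x3 < x5, x5 < x2, x2 < x4, x4 < x1, x1 ≤ x3. Chaining: x3 < x5 < x2 < x4 < x1 ≤ x3, which forces x3 < x3 — impossible.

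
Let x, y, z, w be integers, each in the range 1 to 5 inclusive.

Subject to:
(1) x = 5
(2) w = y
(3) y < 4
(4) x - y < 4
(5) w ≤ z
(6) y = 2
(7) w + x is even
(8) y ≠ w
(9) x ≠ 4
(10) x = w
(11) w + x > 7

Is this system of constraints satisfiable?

Unsatisfiable

Constraint 1 fixes x = 5 and constraint 6 fixes y = 2. Constraints 2 and 10 give x = w = y, so x = y. But 5 ≠ 2 — contradiction.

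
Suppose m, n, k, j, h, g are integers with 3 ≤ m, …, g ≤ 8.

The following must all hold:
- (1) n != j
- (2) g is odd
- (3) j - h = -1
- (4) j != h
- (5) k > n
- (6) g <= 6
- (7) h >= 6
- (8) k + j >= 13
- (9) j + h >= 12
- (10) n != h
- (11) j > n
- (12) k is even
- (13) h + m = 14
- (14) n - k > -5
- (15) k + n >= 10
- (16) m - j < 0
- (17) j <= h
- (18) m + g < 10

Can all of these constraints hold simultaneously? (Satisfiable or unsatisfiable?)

Try m = 6, n = 4, k = 6, j = 7, h = 8, g = 3.
Check constraint 3: j - h = -1; constraint 8: k + j = 13; constraint 9: j + h = 15. The remaining constraints are straightforward to verify.

Satisfiable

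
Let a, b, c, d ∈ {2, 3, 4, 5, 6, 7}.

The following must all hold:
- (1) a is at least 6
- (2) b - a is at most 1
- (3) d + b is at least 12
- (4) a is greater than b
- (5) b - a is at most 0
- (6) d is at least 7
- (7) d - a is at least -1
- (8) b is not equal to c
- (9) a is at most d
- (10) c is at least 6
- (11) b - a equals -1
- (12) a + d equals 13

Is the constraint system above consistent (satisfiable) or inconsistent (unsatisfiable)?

Satisfiable

Setting (a, b, c, d) = (6, 5, 6, 7) satisfies everything: constraint 2: b - a = -1; constraint 3: d + b = 12; constraint 5: b - a = -1, and the others follow.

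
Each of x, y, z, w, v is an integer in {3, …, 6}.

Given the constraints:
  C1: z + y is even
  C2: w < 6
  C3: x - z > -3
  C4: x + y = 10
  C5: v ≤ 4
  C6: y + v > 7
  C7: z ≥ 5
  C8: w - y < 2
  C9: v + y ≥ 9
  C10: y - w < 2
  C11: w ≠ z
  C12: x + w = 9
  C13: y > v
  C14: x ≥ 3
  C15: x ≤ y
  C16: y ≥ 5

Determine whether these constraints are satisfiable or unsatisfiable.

Satisfiable

Try x = 4, y = 6, z = 6, w = 5, v = 3.
Check constraint 3: x - z = -2; constraint 4: x + y = 10. The remaining constraints are straightforward to verify.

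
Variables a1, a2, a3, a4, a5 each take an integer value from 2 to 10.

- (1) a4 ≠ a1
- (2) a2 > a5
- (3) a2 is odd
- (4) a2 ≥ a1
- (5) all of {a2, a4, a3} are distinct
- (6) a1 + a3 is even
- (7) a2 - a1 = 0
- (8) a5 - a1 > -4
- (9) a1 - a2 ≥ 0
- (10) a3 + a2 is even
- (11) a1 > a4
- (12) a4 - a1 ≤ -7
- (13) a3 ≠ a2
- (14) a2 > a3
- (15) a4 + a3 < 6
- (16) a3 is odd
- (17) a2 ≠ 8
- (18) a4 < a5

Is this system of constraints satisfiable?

Satisfiable

Setting (a1, a2, a3, a4, a5) = (9, 9, 3, 2, 7) satisfies everything: constraint 7: a2 - a1 = 0; constraint 8: a5 - a1 = -2, and the others follow.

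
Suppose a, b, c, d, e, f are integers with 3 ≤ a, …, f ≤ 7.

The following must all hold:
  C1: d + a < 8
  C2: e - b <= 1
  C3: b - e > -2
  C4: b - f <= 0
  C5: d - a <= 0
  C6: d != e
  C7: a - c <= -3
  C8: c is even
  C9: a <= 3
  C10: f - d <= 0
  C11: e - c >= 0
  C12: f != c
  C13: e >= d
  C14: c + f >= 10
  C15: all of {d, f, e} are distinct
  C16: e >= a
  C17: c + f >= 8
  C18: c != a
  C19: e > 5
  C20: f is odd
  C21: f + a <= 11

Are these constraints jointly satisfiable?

Unsatisfiable

Constraints 2, 4, 5, 7, 10, and 11 give c − a ≥ 3, a − d ≥ 0, d − f ≥ 0, f − b ≥ 0, b − e ≥ -1, e − c ≥ 0.
Adding all 6 inequalities: the left sides telescope to 0, and the right sides sum to 3 + 0 + 0 + 0 + (-1) + 0 = 2. So 0 ≥ 2, which is false.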